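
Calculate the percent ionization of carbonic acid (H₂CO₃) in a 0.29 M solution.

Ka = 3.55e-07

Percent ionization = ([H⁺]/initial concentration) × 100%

Using Ka equilibrium: x² + Ka×x - Ka×C = 0. Solving: [H⁺] = 3.2068e-04. Percent = (3.2068e-04/0.29) × 100

Percent ionization = 0.111%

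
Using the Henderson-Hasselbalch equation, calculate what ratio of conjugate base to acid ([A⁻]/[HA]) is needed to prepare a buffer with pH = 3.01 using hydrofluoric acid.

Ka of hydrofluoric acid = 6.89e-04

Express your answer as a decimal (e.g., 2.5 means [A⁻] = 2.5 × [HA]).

pKa = -log(6.89e-04) = 3.1618. pH = pKa + log([A⁻]/[HA]), so log([A⁻]/[HA]) = pH − pKa = 3.01 − 3.1618 = -0.1518. [A⁻]/[HA] = 10^(-0.1518) = 0.705

[A⁻]/[HA] = 0.705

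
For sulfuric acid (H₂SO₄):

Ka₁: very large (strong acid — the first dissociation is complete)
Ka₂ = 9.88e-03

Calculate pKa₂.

pKa₂ = -log(Ka₂) = -log(9.88e-03) = 2.01.

pK_{a2} = 2.01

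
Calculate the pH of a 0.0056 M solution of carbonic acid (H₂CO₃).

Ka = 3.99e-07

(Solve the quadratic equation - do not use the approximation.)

x² + Ka×x - Ka×C = 0. Using quadratic formula: [H⁺] = 4.7070e-05

pH = 4.33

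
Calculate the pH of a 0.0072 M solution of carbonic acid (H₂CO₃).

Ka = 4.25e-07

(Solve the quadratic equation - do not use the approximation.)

x² + Ka×x - Ka×C = 0. Using quadratic formula: [H⁺] = 5.5105e-05

pH = 4.26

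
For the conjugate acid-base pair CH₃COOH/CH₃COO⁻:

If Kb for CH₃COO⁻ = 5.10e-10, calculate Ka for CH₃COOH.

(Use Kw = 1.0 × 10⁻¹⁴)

For a conjugate pair Ka × Kb = Kw, so Ka = Kw/Kb = 1.0 × 10⁻¹⁴ / 5.10e-10 = 1.96e-05.

K_a = 1.96e-05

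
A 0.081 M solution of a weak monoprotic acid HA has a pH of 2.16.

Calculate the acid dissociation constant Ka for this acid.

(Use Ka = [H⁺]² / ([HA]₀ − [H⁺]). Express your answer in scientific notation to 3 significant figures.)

[H⁺] = 10^(−pH) = 10^(−2.16) = 6.918e-03 M. For HA ⇌ H⁺ + A⁻, Ka = [H⁺][A⁻]/[HA] = [H⁺]² / ([HA]₀ − [H⁺]) = (6.918e-03)² / (0.081 − 6.918e-03) = 6.46e-04.

K_a = 6.46e-04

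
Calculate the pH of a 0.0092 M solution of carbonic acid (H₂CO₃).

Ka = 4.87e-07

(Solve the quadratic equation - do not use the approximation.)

x² + Ka×x - Ka×C = 0. Using quadratic formula: [H⁺] = 6.6693e-05

pH = 4.18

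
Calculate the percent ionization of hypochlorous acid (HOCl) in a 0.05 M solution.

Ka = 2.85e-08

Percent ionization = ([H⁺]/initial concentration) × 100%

Using Ka equilibrium: x² + Ka×x - Ka×C = 0. Solving: [H⁺] = 3.7735e-05. Percent = (3.7735e-05/0.05) × 100

Percent ionization = 0.0755%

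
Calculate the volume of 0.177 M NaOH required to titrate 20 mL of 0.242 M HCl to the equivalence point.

At equivalence: moles acid = moles base. moles HCl = 0.242 × 20/1000 = 0.00484 mol. V_base = moles / 0.177 × 1000 = 27.3 mL.

V_{base} = 27.3 mL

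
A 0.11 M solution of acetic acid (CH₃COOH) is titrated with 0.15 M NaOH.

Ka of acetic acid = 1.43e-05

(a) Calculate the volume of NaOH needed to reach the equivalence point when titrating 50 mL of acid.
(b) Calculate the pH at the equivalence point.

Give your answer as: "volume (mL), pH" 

moles acid = 0.11 × 50/1000 = 0.0055 mol; V_base = moles/0.15 × 1000 = 36.7 mL. At equivalence only the conjugate base is present: [A⁻] = 0.0055/0.087 = 6.3462e-02 M. Kb = Kw/Ka = 6.99e-10; [OH⁻] = √(Kb × [A⁻]) = 6.6617e-06; pOH = 5.18; pH = 14 - pOH = 8.82.

V = 36.7 mL, pH = 8.82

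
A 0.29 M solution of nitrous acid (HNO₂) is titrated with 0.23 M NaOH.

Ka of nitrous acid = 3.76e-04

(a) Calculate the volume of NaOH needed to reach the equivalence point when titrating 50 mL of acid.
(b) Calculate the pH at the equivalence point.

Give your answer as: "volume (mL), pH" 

moles acid = 0.29 × 50/1000 = 0.0145 mol; V_base = moles/0.23 × 1000 = 63.0 mL. At equivalence only the conjugate base is present: [A⁻] = 0.0145/0.113 = 1.2827e-01 M. Kb = Kw/Ka = 2.66e-11; [OH⁻] = √(Kb × [A⁻]) = 1.8470e-06; pOH = 5.73; pH = 14 - pOH = 8.27.

V = 63.0 mL, pH = 8.27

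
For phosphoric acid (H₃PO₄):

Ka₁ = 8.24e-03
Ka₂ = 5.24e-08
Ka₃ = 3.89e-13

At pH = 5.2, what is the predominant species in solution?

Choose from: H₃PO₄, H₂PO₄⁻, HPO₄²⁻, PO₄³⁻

pKa₁ = 2.08, pKa₂ = 7.28, pKa₃ = 12.41. For a polyprotic acid the predominant species crosses at each pKa: below pKa_n the protonated form dominates, above it the deprotonated form does. At pH = 5.2, the predominant species is H₂PO₄⁻.

H₂PO₄⁻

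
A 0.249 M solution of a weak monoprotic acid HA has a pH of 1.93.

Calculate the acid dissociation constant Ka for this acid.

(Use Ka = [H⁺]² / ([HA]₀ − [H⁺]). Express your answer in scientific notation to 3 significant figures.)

[H⁺] = 10^(−pH) = 10^(−1.93) = 1.175e-02 M. For HA ⇌ H⁺ + A⁻, Ka = [H⁺][A⁻]/[HA] = [H⁺]² / ([HA]₀ − [H⁺]) = (1.175e-02)² / (0.249 − 1.175e-02) = 5.82e-04.

K_a = 5.82e-04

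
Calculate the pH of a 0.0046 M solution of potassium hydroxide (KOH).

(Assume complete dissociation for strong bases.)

[OH⁻] = 0.0046 M for strong base. pOH = -log[OH⁻] = 2.34, pH = 14 - pOH

pH = 11.66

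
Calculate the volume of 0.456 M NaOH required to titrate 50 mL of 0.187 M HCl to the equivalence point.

At equivalence: moles acid = moles base. moles HCl = 0.187 × 50/1000 = 0.00935 mol. V_base = moles / 0.456 × 1000 = 20.5 mL.

V_{base} = 20.5 mL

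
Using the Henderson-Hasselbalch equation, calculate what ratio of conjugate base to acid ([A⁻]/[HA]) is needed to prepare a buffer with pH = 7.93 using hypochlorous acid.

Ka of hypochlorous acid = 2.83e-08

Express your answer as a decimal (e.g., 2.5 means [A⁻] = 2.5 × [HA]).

pKa = -log(2.83e-08) = 7.5482. pH = pKa + log([A⁻]/[HA]), so log([A⁻]/[HA]) = pH − pKa = 7.93 − 7.5482 = 0.3818. [A⁻]/[HA] = 10^(0.3818) = 2.41

[A⁻]/[HA] = 2.41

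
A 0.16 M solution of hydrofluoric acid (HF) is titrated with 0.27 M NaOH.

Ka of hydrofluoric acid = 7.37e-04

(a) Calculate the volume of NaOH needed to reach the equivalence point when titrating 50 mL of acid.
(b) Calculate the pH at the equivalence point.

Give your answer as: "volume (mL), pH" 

moles acid = 0.16 × 50/1000 = 0.008 mol; V_base = moles/0.27 × 1000 = 29.6 mL. At equivalence only the conjugate base is present: [A⁻] = 0.008/0.080 = 1.0047e-01 M. Kb = Kw/Ka = 1.36e-11; [OH⁻] = √(Kb × [A⁻]) = 1.1675e-06; pOH = 5.93; pH = 14 - pOH = 8.07.

V = 29.6 mL, pH = 8.07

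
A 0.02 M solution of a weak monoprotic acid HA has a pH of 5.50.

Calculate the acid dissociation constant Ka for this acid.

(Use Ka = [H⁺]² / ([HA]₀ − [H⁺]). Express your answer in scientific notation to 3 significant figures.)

[H⁺] = 10^(−pH) = 10^(−5.50) = 3.162e-06 M. For HA ⇌ H⁺ + A⁻, Ka = [H⁺][A⁻]/[HA] = [H⁺]² / ([HA]₀ − [H⁺]) = (3.162e-06)² / (0.02 − 3.162e-06) = 5.00e-10.

K_a = 5.00e-10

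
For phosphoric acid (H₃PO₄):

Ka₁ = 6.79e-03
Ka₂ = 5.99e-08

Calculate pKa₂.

pKa₂ = -log(Ka₂) = -log(5.99e-08) = 7.22.

pK_{a2} = 7.22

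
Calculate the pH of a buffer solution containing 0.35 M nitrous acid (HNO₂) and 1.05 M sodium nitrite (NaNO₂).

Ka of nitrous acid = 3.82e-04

pKa = -log(3.82e-04) = 3.42. pH = pKa + log([A⁻]/[HA]) = 3.42 + log(1.05/0.35)

pH = 3.90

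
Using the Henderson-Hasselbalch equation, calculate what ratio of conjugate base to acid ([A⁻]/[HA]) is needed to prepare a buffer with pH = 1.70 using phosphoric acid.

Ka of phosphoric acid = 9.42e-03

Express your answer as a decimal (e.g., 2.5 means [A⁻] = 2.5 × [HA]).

pKa = -log(9.42e-03) = 2.0259. pH = pKa + log([A⁻]/[HA]), so log([A⁻]/[HA]) = pH − pKa = 1.70 − 2.0259 = -0.3259. [A⁻]/[HA] = 10^(-0.3259) = 0.472

[A⁻]/[HA] = 0.472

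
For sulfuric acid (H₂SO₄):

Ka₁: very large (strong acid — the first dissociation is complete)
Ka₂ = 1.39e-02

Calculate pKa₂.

pKa₂ = -log(Ka₂) = -log(1.39e-02) = 1.86.

pK_{a2} = 1.86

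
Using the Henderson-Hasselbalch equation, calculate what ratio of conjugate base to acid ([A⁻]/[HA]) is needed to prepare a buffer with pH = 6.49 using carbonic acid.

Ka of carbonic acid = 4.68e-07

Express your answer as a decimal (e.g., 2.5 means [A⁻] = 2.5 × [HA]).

pKa = -log(4.68e-07) = 6.3298. pH = pKa + log([A⁻]/[HA]), so log([A⁻]/[HA]) = pH − pKa = 6.49 − 6.3298 = 0.1602. [A⁻]/[HA] = 10^(0.1602) = 1.45

[A⁻]/[HA] = 1.45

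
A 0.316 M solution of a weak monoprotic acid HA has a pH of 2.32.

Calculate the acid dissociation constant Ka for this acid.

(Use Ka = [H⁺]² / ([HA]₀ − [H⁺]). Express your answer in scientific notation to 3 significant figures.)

[H⁺] = 10^(−pH) = 10^(−2.32) = 4.786e-03 M. For HA ⇌ H⁺ + A⁻, Ka = [H⁺][A⁻]/[HA] = [H⁺]² / ([HA]₀ − [H⁺]) = (4.786e-03)² / (0.316 − 4.786e-03) = 7.36e-05.

K_a = 7.36e-05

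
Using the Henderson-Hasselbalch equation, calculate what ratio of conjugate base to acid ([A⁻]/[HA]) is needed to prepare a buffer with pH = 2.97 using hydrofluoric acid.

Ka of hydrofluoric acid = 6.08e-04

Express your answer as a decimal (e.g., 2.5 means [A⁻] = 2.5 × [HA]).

pKa = -log(6.08e-04) = 3.2161. pH = pKa + log([A⁻]/[HA]), so log([A⁻]/[HA]) = pH − pKa = 2.97 − 3.2161 = -0.2461. [A⁻]/[HA] = 10^(-0.2461) = 0.567

[A⁻]/[HA] = 0.567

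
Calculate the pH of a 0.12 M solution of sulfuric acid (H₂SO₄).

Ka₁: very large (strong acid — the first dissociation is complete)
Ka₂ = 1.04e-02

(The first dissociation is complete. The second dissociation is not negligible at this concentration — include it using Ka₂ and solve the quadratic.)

First dissociation is complete: [H⁺]₀ = [HSO₄⁻]₀ = C = 0.12 M. Second dissociation HSO₄⁻ ⇌ H⁺ + SO₄²⁻: let x = [SO₄²⁻]. Ka₂ = (C + x)·x / (C − x) = 1.04e-02 → x² + (C + Ka₂)·x − Ka₂·C = 0 → x² + 0.13040·x − 1.248e-03 = 0. x = (−0.13040 + √(0.13040² + 4 × 1.248e-03)) / 2 = 8.9555e-03 M. [H⁺] = C + x = 0.12 + 8.9555e-03 = 1.2896e-01 M. pH = -log(1.2896e-01) = 0.89.

pH = 0.89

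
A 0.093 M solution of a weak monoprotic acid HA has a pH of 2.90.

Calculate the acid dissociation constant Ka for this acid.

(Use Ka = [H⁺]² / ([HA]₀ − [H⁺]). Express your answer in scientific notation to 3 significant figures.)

[H⁺] = 10^(−pH) = 10^(−2.90) = 1.259e-03 M. For HA ⇌ H⁺ + A⁻, Ka = [H⁺][A⁻]/[HA] = [H⁺]² / ([HA]₀ − [H⁺]) = (1.259e-03)² / (0.093 − 1.259e-03) = 1.73e-05.

K_a = 1.73e-05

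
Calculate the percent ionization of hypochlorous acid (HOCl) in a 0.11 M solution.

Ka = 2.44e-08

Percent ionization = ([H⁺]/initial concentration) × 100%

Using Ka equilibrium: x² + Ka×x - Ka×C = 0. Solving: [H⁺] = 5.1795e-05. Percent = (5.1795e-05/0.11) × 100

Percent ionization = 0.0471%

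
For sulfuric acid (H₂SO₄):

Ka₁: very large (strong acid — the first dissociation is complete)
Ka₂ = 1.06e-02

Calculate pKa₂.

pKa₂ = -log(Ka₂) = -log(1.06e-02) = 1.97.

pK_{a2} = 1.97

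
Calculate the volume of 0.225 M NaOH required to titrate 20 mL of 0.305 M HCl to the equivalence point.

At equivalence: moles acid = moles base. moles HCl = 0.305 × 20/1000 = 0.0061 mol. V_base = moles / 0.225 × 1000 = 27.1 mL.

V_{base} = 27.1 mL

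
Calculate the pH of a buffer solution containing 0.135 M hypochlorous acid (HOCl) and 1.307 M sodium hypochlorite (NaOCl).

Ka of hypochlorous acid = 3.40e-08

pKa = -log(3.40e-08) = 7.47. pH = pKa + log([A⁻]/[HA]) = 7.47 + log(1.307/0.135)

pH = 8.45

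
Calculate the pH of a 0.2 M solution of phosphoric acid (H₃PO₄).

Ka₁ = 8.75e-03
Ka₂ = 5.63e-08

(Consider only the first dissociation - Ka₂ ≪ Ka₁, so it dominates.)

First dissociation dominates. From Ka₁ = [H⁺][HA⁻]/[H₂A], x² + Ka₁·x − Ka₁·C = 0 with C = 0.2 M and Ka₁ = 8.75e-03. Solving: [H⁺] = (−Ka₁ + √(Ka₁² + 4·Ka₁·C)) / 2 = 3.7686e-02 M. pH = -log(3.7686e-02) = 1.42.

pH = 1.42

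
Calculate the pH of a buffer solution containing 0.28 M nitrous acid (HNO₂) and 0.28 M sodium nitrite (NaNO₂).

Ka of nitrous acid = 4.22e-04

pKa = -log(4.22e-04) = 3.37. pH = pKa + log([A⁻]/[HA]) = 3.37 + log(0.28/0.28)

pH = 3.37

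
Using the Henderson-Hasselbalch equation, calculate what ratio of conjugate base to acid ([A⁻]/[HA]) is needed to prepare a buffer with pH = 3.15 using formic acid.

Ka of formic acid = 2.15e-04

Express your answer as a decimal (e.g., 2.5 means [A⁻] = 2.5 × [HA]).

pKa = -log(2.15e-04) = 3.6676. pH = pKa + log([A⁻]/[HA]), so log([A⁻]/[HA]) = pH − pKa = 3.15 − 3.6676 = -0.5176. [A⁻]/[HA] = 10^(-0.5176) = 0.304

[A⁻]/[HA] = 0.304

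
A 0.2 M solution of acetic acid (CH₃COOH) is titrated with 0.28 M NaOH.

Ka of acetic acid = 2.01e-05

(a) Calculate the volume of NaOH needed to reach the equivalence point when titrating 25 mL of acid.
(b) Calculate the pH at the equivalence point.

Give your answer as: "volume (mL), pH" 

moles acid = 0.2 × 25/1000 = 0.005 mol; V_base = moles/0.28 × 1000 = 17.9 mL. At equivalence only the conjugate base is present: [A⁻] = 0.005/0.043 = 1.1667e-01 M. Kb = Kw/Ka = 4.98e-10; [OH⁻] = √(Kb × [A⁻]) = 7.6186e-06; pOH = 5.12; pH = 14 - pOH = 8.88.

V = 17.9 mL, pH = 8.88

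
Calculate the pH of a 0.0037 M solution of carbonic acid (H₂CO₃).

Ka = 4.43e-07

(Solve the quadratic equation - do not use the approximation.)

x² + Ka×x - Ka×C = 0. Using quadratic formula: [H⁺] = 4.0265e-05

pH = 4.40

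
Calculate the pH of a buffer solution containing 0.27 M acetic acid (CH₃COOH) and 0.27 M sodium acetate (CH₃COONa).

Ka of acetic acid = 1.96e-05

pKa = -log(1.96e-05) = 4.71. pH = pKa + log([A⁻]/[HA]) = 4.71 + log(0.27/0.27)

pH = 4.71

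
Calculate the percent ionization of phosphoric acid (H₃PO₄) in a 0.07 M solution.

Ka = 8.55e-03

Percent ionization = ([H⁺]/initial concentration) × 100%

Using Ka equilibrium: x² + Ka×x - Ka×C = 0. Solving: [H⁺] = 2.0560e-02. Percent = (2.0560e-02/0.07) × 100

Percent ionization = 29.4%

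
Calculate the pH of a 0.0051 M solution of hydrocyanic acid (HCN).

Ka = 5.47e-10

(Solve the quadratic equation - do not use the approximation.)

x² + Ka×x - Ka×C = 0. Using quadratic formula: [H⁺] = 1.6700e-06

pH = 5.78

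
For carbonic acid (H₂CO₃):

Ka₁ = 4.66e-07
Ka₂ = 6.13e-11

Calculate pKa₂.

pKa₂ = -log(Ka₂) = -log(6.13e-11) = 10.21.

pK_{a2} = 10.21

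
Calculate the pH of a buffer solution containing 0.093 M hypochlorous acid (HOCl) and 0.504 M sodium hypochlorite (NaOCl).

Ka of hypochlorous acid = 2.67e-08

pKa = -log(2.67e-08) = 7.57. pH = pKa + log([A⁻]/[HA]) = 7.57 + log(0.504/0.093)

pH = 8.31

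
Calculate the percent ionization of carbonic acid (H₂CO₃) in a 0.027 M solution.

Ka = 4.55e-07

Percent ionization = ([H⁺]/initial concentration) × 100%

Using Ka equilibrium: x² + Ka×x - Ka×C = 0. Solving: [H⁺] = 1.1061e-04. Percent = (1.1061e-04/0.027) × 100

Percent ionization = 0.41%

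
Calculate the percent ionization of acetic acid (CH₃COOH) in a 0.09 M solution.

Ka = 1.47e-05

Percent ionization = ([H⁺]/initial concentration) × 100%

Using Ka equilibrium: x² + Ka×x - Ka×C = 0. Solving: [H⁺] = 1.1429e-03. Percent = (1.1429e-03/0.09) × 100

Percent ionization = 1.27%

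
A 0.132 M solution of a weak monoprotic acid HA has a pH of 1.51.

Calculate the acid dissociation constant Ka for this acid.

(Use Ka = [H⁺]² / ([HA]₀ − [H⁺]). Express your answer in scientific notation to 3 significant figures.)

[H⁺] = 10^(−pH) = 10^(−1.51) = 3.090e-02 M. For HA ⇌ H⁺ + A⁻, Ka = [H⁺][A⁻]/[HA] = [H⁺]² / ([HA]₀ − [H⁺]) = (3.090e-02)² / (0.132 − 3.090e-02) = 9.45e-03.

K_a = 9.45e-03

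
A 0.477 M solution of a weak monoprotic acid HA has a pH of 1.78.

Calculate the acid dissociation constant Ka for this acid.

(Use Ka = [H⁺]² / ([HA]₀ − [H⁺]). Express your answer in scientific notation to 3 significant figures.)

[H⁺] = 10^(−pH) = 10^(−1.78) = 1.660e-02 M. For HA ⇌ H⁺ + A⁻, Ka = [H⁺][A⁻]/[HA] = [H⁺]² / ([HA]₀ − [H⁺]) = (1.660e-02)² / (0.477 − 1.660e-02) = 5.98e-04.

K_a = 5.98e-04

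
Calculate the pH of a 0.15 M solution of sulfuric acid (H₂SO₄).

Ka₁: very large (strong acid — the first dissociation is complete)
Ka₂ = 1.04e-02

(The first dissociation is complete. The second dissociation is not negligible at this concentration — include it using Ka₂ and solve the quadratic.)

First dissociation is complete: [H⁺]₀ = [HSO₄⁻]₀ = C = 0.15 M. Second dissociation HSO₄⁻ ⇌ H⁺ + SO₄²⁻: let x = [SO₄²⁻]. Ka₂ = (C + x)·x / (C − x) = 1.04e-02 → x² + (C + Ka₂)·x − Ka₂·C = 0 → x² + 0.16040·x − 1.560e-03 = 0. x = (−0.16040 + √(0.16040² + 4 × 1.560e-03)) / 2 = 9.1982e-03 M. [H⁺] = C + x = 0.15 + 9.1982e-03 = 1.5920e-01 M. pH = -log(1.5920e-01) = 0.80.

pH = 0.80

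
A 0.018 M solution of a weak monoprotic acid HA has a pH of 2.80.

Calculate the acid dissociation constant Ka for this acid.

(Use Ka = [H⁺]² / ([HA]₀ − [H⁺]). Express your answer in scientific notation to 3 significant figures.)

[H⁺] = 10^(−pH) = 10^(−2.80) = 1.585e-03 M. For HA ⇌ H⁺ + A⁻, Ka = [H⁺][A⁻]/[HA] = [H⁺]² / ([HA]₀ − [H⁺]) = (1.585e-03)² / (0.018 − 1.585e-03) = 1.53e-04.

K_a = 1.53e-04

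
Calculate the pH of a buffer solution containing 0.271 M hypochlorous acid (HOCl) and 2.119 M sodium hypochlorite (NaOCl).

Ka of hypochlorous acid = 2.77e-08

pKa = -log(2.77e-08) = 7.56. pH = pKa + log([A⁻]/[HA]) = 7.56 + log(2.119/0.271)

pH = 8.45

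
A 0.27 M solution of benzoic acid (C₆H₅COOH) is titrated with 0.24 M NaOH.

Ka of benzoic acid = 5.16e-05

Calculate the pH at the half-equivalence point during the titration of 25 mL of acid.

At half-equivalence [HA] = [A⁻], so Henderson-Hasselbalch gives pH = pKa = -log(5.16e-05) = 4.29.

pH = pKa = 4.29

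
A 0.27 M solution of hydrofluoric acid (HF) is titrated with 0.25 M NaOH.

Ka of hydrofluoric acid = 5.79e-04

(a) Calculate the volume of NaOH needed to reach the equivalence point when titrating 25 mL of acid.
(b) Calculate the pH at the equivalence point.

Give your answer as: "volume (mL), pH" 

moles acid = 0.27 × 25/1000 = 0.00675 mol; V_base = moles/0.25 × 1000 = 27.0 mL. At equivalence only the conjugate base is present: [A⁻] = 0.00675/0.052 = 1.2981e-01 M. Kb = Kw/Ka = 1.73e-11; [OH⁻] = √(Kb × [A⁻]) = 1.4973e-06; pOH = 5.82; pH = 14 - pOH = 8.18.

V = 27.0 mL, pH = 8.18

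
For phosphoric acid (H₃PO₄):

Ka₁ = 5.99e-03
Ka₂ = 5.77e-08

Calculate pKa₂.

pKa₂ = -log(Ka₂) = -log(5.77e-08) = 7.24.

pK_{a2} = 7.24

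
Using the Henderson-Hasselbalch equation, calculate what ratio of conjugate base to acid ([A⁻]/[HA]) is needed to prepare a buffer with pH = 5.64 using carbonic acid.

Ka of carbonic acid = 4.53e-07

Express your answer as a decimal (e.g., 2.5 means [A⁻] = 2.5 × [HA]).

pKa = -log(4.53e-07) = 6.3439. pH = pKa + log([A⁻]/[HA]), so log([A⁻]/[HA]) = pH − pKa = 5.64 − 6.3439 = -0.7039. [A⁻]/[HA] = 10^(-0.7039) = 0.198

[A⁻]/[HA] = 0.198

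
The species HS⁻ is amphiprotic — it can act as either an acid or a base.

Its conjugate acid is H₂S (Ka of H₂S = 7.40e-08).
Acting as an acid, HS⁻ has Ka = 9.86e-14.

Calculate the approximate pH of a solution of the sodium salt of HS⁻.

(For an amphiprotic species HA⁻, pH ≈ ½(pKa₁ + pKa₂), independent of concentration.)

pKa₁ = -log(7.40e-08) = 7.13; pKa₂ = -log(9.86e-14) = 13.01. For an amphiprotic species, pH ≈ ½(pKa₁ + pKa₂) = ½(7.13 + 13.01) = 10.07.

pH = 10.07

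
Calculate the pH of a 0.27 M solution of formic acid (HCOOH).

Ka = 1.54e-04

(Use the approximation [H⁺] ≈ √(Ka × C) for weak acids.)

[H⁺] = √(Ka × C) = √(1.54e-04 × 0.27) = 6.4483e-03. pH = -log(6.4483e-03)

pH = 2.19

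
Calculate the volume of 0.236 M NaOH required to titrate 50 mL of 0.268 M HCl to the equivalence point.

At equivalence: moles acid = moles base. moles HCl = 0.268 × 50/1000 = 0.0134 mol. V_base = moles / 0.236 × 1000 = 56.8 mL.

V_{base} = 56.8 mL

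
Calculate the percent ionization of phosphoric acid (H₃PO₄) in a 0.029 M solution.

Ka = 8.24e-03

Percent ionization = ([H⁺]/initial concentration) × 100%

Using Ka equilibrium: x² + Ka×x - Ka×C = 0. Solving: [H⁺] = 1.1878e-02. Percent = (1.1878e-02/0.029) × 100

Percent ionization = 41%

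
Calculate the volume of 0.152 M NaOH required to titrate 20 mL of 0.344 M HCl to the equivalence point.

At equivalence: moles acid = moles base. moles HCl = 0.344 × 20/1000 = 0.00688 mol. V_base = moles / 0.152 × 1000 = 45.3 mL.

V_{base} = 45.3 mL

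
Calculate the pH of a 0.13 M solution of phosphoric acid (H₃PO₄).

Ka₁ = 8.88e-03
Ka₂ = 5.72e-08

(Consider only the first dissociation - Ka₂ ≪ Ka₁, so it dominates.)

First dissociation dominates. From Ka₁ = [H⁺][HA⁻]/[H₂A], x² + Ka₁·x − Ka₁·C = 0 with C = 0.13 M and Ka₁ = 8.88e-03. Solving: [H⁺] = (−Ka₁ + √(Ka₁² + 4·Ka₁·C)) / 2 = 2.9825e-02 M. pH = -log(2.9825e-02) = 1.53.

pH = 1.53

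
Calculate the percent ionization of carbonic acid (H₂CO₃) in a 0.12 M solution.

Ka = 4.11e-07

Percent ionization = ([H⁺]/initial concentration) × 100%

Using Ka equilibrium: x² + Ka×x - Ka×C = 0. Solving: [H⁺] = 2.2188e-04. Percent = (2.2188e-04/0.12) × 100

Percent ionization = 0.185%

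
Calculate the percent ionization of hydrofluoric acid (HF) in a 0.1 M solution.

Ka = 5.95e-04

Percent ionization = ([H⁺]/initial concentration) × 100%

Using Ka equilibrium: x² + Ka×x - Ka×C = 0. Solving: [H⁺] = 7.4219e-03. Percent = (7.4219e-03/0.1) × 100

Percent ionization = 7.42%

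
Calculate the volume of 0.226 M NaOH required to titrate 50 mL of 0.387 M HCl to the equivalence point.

At equivalence: moles acid = moles base. moles HCl = 0.387 × 50/1000 = 0.01935 mol. V_base = moles / 0.226 × 1000 = 85.6 mL.

V_{base} = 85.6 mL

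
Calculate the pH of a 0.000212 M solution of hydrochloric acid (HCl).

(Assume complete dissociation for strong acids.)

[H⁺] = 0.000212 M for strong acid. pH = -log[H⁺] = -log(0.000212)

pH = 3.67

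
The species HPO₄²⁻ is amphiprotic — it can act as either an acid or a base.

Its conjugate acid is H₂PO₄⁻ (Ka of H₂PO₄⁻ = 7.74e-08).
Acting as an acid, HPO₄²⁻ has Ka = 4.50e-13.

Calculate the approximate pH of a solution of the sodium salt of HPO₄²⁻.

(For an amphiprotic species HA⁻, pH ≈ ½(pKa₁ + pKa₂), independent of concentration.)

pKa₁ = -log(7.74e-08) = 7.11; pKa₂ = -log(4.50e-13) = 12.35. For an amphiprotic species, pH ≈ ½(pKa₁ + pKa₂) = ½(7.11 + 12.35) = 9.73.

pH = 9.73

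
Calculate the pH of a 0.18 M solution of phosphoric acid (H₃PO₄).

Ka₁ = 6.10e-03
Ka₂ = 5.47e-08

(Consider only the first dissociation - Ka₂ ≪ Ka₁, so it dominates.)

First dissociation dominates. From Ka₁ = [H⁺][HA⁻]/[H₂A], x² + Ka₁·x − Ka₁·C = 0 with C = 0.18 M and Ka₁ = 6.10e-03. Solving: [H⁺] = (−Ka₁ + √(Ka₁² + 4·Ka₁·C)) / 2 = 3.0226e-02 M. pH = -log(3.0226e-02) = 1.52.

pH = 1.52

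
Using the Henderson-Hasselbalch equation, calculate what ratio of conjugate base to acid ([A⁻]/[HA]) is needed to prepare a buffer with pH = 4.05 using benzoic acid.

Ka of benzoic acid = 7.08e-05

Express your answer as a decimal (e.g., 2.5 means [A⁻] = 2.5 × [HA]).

pKa = -log(7.08e-05) = 4.1500. pH = pKa + log([A⁻]/[HA]), so log([A⁻]/[HA]) = pH − pKa = 4.05 − 4.1500 = -0.1000. [A⁻]/[HA] = 10^(-0.1000) = 0.794

[A⁻]/[HA] = 0.794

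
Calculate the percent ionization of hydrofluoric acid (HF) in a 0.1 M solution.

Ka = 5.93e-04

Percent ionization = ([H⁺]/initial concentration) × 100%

Using Ka equilibrium: x² + Ka×x - Ka×C = 0. Solving: [H⁺] = 7.4099e-03. Percent = (7.4099e-03/0.1) × 100

Percent ionization = 7.41%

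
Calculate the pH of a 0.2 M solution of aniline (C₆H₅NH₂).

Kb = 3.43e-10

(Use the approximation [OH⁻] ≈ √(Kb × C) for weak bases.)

[OH⁻] = √(Kb × C) = √(3.43e-10 × 0.2) = 8.2825e-06. pOH = 5.08, pH = 14 - pOH

pH = 8.92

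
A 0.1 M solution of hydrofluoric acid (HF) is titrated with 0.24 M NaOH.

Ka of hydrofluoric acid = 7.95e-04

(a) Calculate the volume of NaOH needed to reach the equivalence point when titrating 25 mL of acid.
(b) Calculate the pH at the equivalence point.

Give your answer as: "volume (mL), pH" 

moles acid = 0.1 × 25/1000 = 0.0025 mol; V_base = moles/0.24 × 1000 = 10.4 mL. At equivalence only the conjugate base is present: [A⁻] = 0.0025/0.035 = 7.0588e-02 M. Kb = Kw/Ka = 1.26e-11; [OH⁻] = √(Kb × [A⁻]) = 9.4229e-07; pOH = 6.03; pH = 14 - pOH = 7.97.

V = 10.4 mL, pH = 7.97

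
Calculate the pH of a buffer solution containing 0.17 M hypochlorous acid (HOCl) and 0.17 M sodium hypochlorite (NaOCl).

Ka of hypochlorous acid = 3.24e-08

pKa = -log(3.24e-08) = 7.49. pH = pKa + log([A⁻]/[HA]) = 7.49 + log(0.17/0.17)

pH = 7.49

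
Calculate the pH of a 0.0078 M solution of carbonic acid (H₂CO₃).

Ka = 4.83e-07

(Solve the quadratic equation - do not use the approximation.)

x² + Ka×x - Ka×C = 0. Using quadratic formula: [H⁺] = 6.1138e-05

pH = 4.21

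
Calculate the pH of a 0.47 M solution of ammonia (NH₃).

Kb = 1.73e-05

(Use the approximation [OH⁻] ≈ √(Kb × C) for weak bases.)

[OH⁻] = √(Kb × C) = √(1.73e-05 × 0.47) = 2.8515e-03. pOH = 2.54, pH = 14 - pOH

pH = 11.46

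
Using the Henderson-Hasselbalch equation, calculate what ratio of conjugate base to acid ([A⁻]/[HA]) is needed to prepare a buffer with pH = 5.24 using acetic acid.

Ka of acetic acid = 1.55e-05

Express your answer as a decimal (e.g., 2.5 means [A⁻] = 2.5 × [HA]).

pKa = -log(1.55e-05) = 4.8097. pH = pKa + log([A⁻]/[HA]), so log([A⁻]/[HA]) = pH − pKa = 5.24 − 4.8097 = 0.4303. [A⁻]/[HA] = 10^(0.4303) = 2.69

[A⁻]/[HA] = 2.69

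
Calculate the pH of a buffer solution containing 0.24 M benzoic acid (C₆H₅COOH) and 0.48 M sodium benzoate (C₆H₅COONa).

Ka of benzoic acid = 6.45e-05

pKa = -log(6.45e-05) = 4.19. pH = pKa + log([A⁻]/[HA]) = 4.19 + log(0.48/0.24)

pH = 4.49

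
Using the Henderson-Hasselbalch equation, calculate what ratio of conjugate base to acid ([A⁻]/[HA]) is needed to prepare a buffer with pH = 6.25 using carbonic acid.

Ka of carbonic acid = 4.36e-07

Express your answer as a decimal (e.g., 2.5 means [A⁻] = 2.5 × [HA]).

pKa = -log(4.36e-07) = 6.3605. pH = pKa + log([A⁻]/[HA]), so log([A⁻]/[HA]) = pH − pKa = 6.25 − 6.3605 = -0.1105. [A⁻]/[HA] = 10^(-0.1105) = 0.775

[A⁻]/[HA] = 0.775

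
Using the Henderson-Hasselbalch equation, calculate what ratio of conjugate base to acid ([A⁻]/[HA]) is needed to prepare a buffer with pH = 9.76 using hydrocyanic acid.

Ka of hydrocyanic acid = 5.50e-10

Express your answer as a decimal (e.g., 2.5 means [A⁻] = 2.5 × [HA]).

pKa = -log(5.50e-10) = 9.2596. pH = pKa + log([A⁻]/[HA]), so log([A⁻]/[HA]) = pH − pKa = 9.76 − 9.2596 = 0.5004. [A⁻]/[HA] = 10^(0.5004) = 3.16

[A⁻]/[HA] = 3.16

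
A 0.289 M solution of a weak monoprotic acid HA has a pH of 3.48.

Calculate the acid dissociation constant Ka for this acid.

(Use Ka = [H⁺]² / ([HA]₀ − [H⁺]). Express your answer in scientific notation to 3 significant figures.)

[H⁺] = 10^(−pH) = 10^(−3.48) = 3.311e-04 M. For HA ⇌ H⁺ + A⁻, Ka = [H⁺][A⁻]/[HA] = [H⁺]² / ([HA]₀ − [H⁺]) = (3.311e-04)² / (0.289 − 3.311e-04) = 3.80e-07.

K_a = 3.80e-07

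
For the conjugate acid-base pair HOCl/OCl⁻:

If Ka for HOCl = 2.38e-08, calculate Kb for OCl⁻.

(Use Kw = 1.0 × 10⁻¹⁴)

For a conjugate pair Ka × Kb = Kw, so Kb = Kw/Ka = 1.0 × 10⁻¹⁴ / 2.38e-08 = 4.20e-07.

K_b = 4.20e-07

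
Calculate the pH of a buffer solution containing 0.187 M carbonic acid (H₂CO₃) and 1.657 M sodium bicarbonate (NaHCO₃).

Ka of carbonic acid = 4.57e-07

pKa = -log(4.57e-07) = 6.34. pH = pKa + log([A⁻]/[HA]) = 6.34 + log(1.657/0.187)

pH = 7.29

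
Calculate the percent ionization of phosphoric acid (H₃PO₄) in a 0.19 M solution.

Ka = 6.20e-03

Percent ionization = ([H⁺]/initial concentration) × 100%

Using Ka equilibrium: x² + Ka×x - Ka×C = 0. Solving: [H⁺] = 3.1362e-02. Percent = (3.1362e-02/0.19) × 100

Percent ionization = 16.5%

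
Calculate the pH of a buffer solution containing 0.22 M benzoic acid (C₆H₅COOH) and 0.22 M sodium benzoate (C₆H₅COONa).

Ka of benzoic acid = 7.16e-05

pKa = -log(7.16e-05) = 4.15. pH = pKa + log([A⁻]/[HA]) = 4.15 + log(0.22/0.22)

pH = 4.15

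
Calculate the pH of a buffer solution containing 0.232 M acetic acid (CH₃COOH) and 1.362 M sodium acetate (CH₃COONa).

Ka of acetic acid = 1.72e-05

pKa = -log(1.72e-05) = 4.76. pH = pKa + log([A⁻]/[HA]) = 4.76 + log(1.362/0.232)

pH = 5.53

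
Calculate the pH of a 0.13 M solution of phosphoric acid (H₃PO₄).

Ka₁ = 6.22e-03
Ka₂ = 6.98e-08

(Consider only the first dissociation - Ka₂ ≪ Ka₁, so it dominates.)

First dissociation dominates. From Ka₁ = [H⁺][HA⁻]/[H₂A], x² + Ka₁·x − Ka₁·C = 0 with C = 0.13 M and Ka₁ = 6.22e-03. Solving: [H⁺] = (−Ka₁ + √(Ka₁² + 4·Ka₁·C)) / 2 = 2.5495e-02 M. pH = -log(2.5495e-02) = 1.59.

pH = 1.59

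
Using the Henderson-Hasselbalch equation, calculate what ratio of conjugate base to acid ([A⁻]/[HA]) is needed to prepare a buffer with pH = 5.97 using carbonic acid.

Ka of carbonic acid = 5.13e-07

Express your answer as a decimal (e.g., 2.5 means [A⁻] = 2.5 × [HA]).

pKa = -log(5.13e-07) = 6.2899. pH = pKa + log([A⁻]/[HA]), so log([A⁻]/[HA]) = pH − pKa = 5.97 − 6.2899 = -0.3199. [A⁻]/[HA] = 10^(-0.3199) = 0.479

[A⁻]/[HA] = 0.479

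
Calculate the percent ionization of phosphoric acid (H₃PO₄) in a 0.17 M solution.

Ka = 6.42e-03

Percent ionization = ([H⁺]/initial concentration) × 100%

Using Ka equilibrium: x² + Ka×x - Ka×C = 0. Solving: [H⁺] = 2.9982e-02. Percent = (2.9982e-02/0.17) × 100

Percent ionization = 17.6%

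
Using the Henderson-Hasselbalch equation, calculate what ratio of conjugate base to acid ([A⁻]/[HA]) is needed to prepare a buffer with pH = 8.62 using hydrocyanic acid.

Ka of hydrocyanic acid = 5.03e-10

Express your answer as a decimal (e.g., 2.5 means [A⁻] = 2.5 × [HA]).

pKa = -log(5.03e-10) = 9.2984. pH = pKa + log([A⁻]/[HA]), so log([A⁻]/[HA]) = pH − pKa = 8.62 − 9.2984 = -0.6784. [A⁻]/[HA] = 10^(-0.6784) = 0.210

[A⁻]/[HA] = 0.210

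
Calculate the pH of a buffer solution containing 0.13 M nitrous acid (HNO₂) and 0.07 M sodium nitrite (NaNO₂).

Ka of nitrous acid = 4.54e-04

pKa = -log(4.54e-04) = 3.34. pH = pKa + log([A⁻]/[HA]) = 3.34 + log(0.07/0.13)

pH = 3.07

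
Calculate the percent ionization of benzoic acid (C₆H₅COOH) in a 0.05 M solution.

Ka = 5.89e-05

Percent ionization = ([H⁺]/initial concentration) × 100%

Using Ka equilibrium: x² + Ka×x - Ka×C = 0. Solving: [H⁺] = 1.6869e-03. Percent = (1.6869e-03/0.05) × 100

Percent ionization = 3.37%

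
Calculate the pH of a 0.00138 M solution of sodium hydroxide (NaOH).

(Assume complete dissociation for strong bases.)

[OH⁻] = 0.00138 M for strong base. pOH = -log[OH⁻] = 2.86, pH = 14 - pOH

pH = 11.14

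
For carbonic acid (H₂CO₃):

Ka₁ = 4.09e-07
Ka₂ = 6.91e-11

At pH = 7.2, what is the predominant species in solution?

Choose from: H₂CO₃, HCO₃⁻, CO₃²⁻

pKa₁ = 6.39, pKa₂ = 10.16. For a polyprotic acid the predominant species crosses at each pKa: below pKa_n the protonated form dominates, above it the deprotonated form does. At pH = 7.2, the predominant species is HCO₃⁻.

HCO₃⁻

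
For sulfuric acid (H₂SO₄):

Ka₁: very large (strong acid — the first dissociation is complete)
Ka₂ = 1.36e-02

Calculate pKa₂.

pKa₂ = -log(Ka₂) = -log(1.36e-02) = 1.87.

pK_{a2} = 1.87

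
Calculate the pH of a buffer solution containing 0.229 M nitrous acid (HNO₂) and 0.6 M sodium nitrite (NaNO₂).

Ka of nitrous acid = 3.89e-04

pKa = -log(3.89e-04) = 3.41. pH = pKa + log([A⁻]/[HA]) = 3.41 + log(0.6/0.229)

pH = 3.83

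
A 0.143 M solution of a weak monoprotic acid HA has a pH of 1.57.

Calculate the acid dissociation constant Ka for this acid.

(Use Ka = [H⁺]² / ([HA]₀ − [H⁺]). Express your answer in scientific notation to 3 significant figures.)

[H⁺] = 10^(−pH) = 10^(−1.57) = 2.692e-02 M. For HA ⇌ H⁺ + A⁻, Ka = [H⁺][A⁻]/[HA] = [H⁺]² / ([HA]₀ − [H⁺]) = (2.692e-02)² / (0.143 − 2.692e-02) = 6.24e-03.

K_a = 6.24e-03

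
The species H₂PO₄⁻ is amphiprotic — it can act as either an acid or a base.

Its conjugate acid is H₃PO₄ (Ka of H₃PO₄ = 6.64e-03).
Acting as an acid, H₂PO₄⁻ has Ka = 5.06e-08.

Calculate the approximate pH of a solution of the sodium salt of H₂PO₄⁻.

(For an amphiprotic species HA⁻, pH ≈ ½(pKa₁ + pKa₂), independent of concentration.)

pKa₁ = -log(6.64e-03) = 2.18; pKa₂ = -log(5.06e-08) = 7.30. For an amphiprotic species, pH ≈ ½(pKa₁ + pKa₂) = ½(2.18 + 7.30) = 4.74.

pH = 4.74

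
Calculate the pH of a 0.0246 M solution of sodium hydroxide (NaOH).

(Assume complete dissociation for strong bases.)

[OH⁻] = 0.0246 M for strong base. pOH = -log[OH⁻] = 1.61, pH = 14 - pOH

pH = 12.39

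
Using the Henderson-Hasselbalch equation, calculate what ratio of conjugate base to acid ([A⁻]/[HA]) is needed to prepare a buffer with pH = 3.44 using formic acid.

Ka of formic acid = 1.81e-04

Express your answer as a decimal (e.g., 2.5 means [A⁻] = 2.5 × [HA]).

pKa = -log(1.81e-04) = 3.7423. pH = pKa + log([A⁻]/[HA]), so log([A⁻]/[HA]) = pH − pKa = 3.44 − 3.7423 = -0.3023. [A⁻]/[HA] = 10^(-0.3023) = 0.499

[A⁻]/[HA] = 0.499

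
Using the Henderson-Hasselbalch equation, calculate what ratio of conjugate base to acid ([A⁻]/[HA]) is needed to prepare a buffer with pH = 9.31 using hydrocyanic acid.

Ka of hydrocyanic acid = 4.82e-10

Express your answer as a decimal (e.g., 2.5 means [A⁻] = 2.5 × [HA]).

pKa = -log(4.82e-10) = 9.3170. pH = pKa + log([A⁻]/[HA]), so log([A⁻]/[HA]) = pH − pKa = 9.31 − 9.3170 = -0.0070. [A⁻]/[HA] = 10^(-0.0070) = 0.984

[A⁻]/[HA] = 0.984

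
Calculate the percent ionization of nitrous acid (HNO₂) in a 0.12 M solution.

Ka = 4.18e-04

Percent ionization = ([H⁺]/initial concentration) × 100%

Using Ka equilibrium: x² + Ka×x - Ka×C = 0. Solving: [H⁺] = 6.8765e-03. Percent = (6.8765e-03/0.12) × 100

Percent ionization = 5.73%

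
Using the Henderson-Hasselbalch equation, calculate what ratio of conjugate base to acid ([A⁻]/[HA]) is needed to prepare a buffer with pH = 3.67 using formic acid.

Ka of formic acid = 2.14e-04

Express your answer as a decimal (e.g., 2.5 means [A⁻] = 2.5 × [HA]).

pKa = -log(2.14e-04) = 3.6696. pH = pKa + log([A⁻]/[HA]), so log([A⁻]/[HA]) = pH − pKa = 3.67 − 3.6696 = 0.0004. [A⁻]/[HA] = 10^(0.0004) = 1.00

[A⁻]/[HA] = 1.00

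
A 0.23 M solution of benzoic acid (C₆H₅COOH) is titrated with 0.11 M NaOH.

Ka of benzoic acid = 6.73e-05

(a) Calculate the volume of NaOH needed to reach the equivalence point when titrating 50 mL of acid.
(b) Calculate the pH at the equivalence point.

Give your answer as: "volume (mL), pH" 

moles acid = 0.23 × 50/1000 = 0.0115 mol; V_base = moles/0.11 × 1000 = 104.5 mL. At equivalence only the conjugate base is present: [A⁻] = 0.0115/0.155 = 7.4412e-02 M. Kb = Kw/Ka = 1.49e-10; [OH⁻] = √(Kb × [A⁻]) = 3.3252e-06; pOH = 5.48; pH = 14 - pOH = 8.52.

V = 104.5 mL, pH = 8.52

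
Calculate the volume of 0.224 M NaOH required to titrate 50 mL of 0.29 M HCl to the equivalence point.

At equivalence: moles acid = moles base. moles HCl = 0.29 × 50/1000 = 0.0145 mol. V_base = moles / 0.224 × 1000 = 64.7 mL.

V_{base} = 64.7 mL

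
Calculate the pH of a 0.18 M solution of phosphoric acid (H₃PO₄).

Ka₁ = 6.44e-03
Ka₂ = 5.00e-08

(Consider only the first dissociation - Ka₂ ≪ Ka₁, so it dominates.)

First dissociation dominates. From Ka₁ = [H⁺][HA⁻]/[H₂A], x² + Ka₁·x − Ka₁·C = 0 with C = 0.18 M and Ka₁ = 6.44e-03. Solving: [H⁺] = (−Ka₁ + √(Ka₁² + 4·Ka₁·C)) / 2 = 3.0979e-02 M. pH = -log(3.0979e-02) = 1.51.

pH = 1.51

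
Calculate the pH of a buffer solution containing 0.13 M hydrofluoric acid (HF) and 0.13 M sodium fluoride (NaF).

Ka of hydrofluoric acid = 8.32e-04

pKa = -log(8.32e-04) = 3.08. pH = pKa + log([A⁻]/[HA]) = 3.08 + log(0.13/0.13)

pH = 3.08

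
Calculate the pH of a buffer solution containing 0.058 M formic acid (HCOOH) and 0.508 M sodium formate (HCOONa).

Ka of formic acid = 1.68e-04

pKa = -log(1.68e-04) = 3.77. pH = pKa + log([A⁻]/[HA]) = 3.77 + log(0.508/0.058)

pH = 4.72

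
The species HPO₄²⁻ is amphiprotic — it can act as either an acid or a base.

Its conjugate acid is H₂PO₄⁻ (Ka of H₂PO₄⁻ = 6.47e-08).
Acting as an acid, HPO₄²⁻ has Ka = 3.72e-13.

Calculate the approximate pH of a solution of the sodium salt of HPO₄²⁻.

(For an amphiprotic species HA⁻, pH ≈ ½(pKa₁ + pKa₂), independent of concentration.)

pKa₁ = -log(6.47e-08) = 7.19; pKa₂ = -log(3.72e-13) = 12.43. For an amphiprotic species, pH ≈ ½(pKa₁ + pKa₂) = ½(7.19 + 12.43) = 9.81.

pH = 9.81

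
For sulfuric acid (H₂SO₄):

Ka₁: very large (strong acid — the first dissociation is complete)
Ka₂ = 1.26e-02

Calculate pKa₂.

pKa₂ = -log(Ka₂) = -log(1.26e-02) = 1.90.

pK_{a2} = 1.90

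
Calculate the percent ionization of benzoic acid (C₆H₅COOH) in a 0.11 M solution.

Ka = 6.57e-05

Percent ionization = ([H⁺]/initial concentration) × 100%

Using Ka equilibrium: x² + Ka×x - Ka×C = 0. Solving: [H⁺] = 2.6557e-03. Percent = (2.6557e-03/0.11) × 100

Percent ionization = 2.41%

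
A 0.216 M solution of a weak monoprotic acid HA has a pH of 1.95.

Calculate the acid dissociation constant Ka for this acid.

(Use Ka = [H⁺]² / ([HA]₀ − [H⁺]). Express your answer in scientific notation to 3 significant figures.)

[H⁺] = 10^(−pH) = 10^(−1.95) = 1.122e-02 M. For HA ⇌ H⁺ + A⁻, Ka = [H⁺][A⁻]/[HA] = [H⁺]² / ([HA]₀ − [H⁺]) = (1.122e-02)² / (0.216 − 1.122e-02) = 6.15e-04.

K_a = 6.15e-04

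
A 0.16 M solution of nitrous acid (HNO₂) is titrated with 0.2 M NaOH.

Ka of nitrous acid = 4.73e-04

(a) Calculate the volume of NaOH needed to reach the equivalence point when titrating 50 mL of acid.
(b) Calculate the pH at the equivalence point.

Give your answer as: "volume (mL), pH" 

moles acid = 0.16 × 50/1000 = 0.008 mol; V_base = moles/0.2 × 1000 = 40.0 mL. At equivalence only the conjugate base is present: [A⁻] = 0.008/0.090 = 8.8889e-02 M. Kb = Kw/Ka = 2.11e-11; [OH⁻] = √(Kb × [A⁻]) = 1.3709e-06; pOH = 5.86; pH = 14 - pOH = 8.14.

V = 40.0 mL, pH = 8.14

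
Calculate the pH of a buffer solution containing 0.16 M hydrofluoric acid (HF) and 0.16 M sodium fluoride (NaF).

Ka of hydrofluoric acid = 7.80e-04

pKa = -log(7.80e-04) = 3.11. pH = pKa + log([A⁻]/[HA]) = 3.11 + log(0.16/0.16)

pH = 3.11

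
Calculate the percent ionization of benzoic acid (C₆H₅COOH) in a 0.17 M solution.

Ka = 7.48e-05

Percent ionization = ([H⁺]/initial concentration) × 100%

Using Ka equilibrium: x² + Ka×x - Ka×C = 0. Solving: [H⁺] = 3.5287e-03. Percent = (3.5287e-03/0.17) × 100

Percent ionization = 2.08%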